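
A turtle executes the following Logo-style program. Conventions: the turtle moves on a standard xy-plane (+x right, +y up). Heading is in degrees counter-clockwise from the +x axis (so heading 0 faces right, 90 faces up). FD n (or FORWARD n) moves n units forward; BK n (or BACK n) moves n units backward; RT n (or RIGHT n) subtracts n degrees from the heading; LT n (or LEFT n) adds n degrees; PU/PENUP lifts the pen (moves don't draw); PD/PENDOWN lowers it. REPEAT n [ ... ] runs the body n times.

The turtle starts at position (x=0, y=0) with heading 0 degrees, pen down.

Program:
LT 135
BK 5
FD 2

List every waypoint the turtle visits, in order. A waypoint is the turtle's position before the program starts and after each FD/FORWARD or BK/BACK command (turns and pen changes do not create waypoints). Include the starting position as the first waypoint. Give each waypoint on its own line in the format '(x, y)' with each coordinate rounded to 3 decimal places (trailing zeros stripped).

Executing turtle program step by step:
Start: pos=(0,0), heading=0, pen down
LT 135: heading 0 -> 135
BK 5: (0,0) -> (3.536,-3.536) [heading=135, draw]
FD 2: (3.536,-3.536) -> (2.121,-2.121) [heading=135, draw]
Final: pos=(2.121,-2.121), heading=135, 2 segment(s) drawn
Waypoints (3 total):
(0, 0)
(3.536, -3.536)
(2.121, -2.121)

Answer: (0, 0)
(3.536, -3.536)
(2.121, -2.121)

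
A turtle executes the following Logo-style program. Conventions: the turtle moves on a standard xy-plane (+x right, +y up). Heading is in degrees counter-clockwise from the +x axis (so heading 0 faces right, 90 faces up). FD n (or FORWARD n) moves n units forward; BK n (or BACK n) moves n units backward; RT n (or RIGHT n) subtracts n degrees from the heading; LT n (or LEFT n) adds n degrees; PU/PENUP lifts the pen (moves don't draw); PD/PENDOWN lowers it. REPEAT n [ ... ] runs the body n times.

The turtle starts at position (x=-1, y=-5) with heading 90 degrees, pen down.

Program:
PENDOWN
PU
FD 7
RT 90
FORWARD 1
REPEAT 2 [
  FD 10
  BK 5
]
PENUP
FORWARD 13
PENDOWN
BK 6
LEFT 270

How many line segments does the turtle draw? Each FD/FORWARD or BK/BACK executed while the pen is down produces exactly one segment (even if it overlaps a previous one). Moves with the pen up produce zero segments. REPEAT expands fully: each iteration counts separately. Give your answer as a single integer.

Answer: 1

Derivation:
Executing turtle program step by step:
Start: pos=(-1,-5), heading=90, pen down
PD: pen down
PU: pen up
FD 7: (-1,-5) -> (-1,2) [heading=90, move]
RT 90: heading 90 -> 0
FD 1: (-1,2) -> (0,2) [heading=0, move]
REPEAT 2 [
  -- iteration 1/2 --
  FD 10: (0,2) -> (10,2) [heading=0, move]
  BK 5: (10,2) -> (5,2) [heading=0, move]
  -- iteration 2/2 --
  FD 10: (5,2) -> (15,2) [heading=0, move]
  BK 5: (15,2) -> (10,2) [heading=0, move]
]
PU: pen up
FD 13: (10,2) -> (23,2) [heading=0, move]
PD: pen down
BK 6: (23,2) -> (17,2) [heading=0, draw]
LT 270: heading 0 -> 270
Final: pos=(17,2), heading=270, 1 segment(s) drawn
Segments drawn: 1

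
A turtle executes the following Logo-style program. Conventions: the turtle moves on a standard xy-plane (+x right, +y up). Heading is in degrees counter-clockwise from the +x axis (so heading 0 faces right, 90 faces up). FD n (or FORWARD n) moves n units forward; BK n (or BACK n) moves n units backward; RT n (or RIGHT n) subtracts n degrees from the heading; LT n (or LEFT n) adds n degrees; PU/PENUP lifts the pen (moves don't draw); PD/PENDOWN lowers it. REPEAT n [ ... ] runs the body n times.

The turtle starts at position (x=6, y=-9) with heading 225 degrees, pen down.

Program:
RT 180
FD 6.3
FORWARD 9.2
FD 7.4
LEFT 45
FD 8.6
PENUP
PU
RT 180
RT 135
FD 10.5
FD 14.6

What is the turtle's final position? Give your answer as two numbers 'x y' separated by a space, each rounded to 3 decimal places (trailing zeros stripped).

Executing turtle program step by step:
Start: pos=(6,-9), heading=225, pen down
RT 180: heading 225 -> 45
FD 6.3: (6,-9) -> (10.455,-4.545) [heading=45, draw]
FD 9.2: (10.455,-4.545) -> (16.96,1.96) [heading=45, draw]
FD 7.4: (16.96,1.96) -> (22.193,7.193) [heading=45, draw]
LT 45: heading 45 -> 90
FD 8.6: (22.193,7.193) -> (22.193,15.793) [heading=90, draw]
PU: pen up
PU: pen up
RT 180: heading 90 -> 270
RT 135: heading 270 -> 135
FD 10.5: (22.193,15.793) -> (14.768,23.217) [heading=135, move]
FD 14.6: (14.768,23.217) -> (4.444,33.541) [heading=135, move]
Final: pos=(4.444,33.541), heading=135, 4 segment(s) drawn

Answer: 4.444 33.541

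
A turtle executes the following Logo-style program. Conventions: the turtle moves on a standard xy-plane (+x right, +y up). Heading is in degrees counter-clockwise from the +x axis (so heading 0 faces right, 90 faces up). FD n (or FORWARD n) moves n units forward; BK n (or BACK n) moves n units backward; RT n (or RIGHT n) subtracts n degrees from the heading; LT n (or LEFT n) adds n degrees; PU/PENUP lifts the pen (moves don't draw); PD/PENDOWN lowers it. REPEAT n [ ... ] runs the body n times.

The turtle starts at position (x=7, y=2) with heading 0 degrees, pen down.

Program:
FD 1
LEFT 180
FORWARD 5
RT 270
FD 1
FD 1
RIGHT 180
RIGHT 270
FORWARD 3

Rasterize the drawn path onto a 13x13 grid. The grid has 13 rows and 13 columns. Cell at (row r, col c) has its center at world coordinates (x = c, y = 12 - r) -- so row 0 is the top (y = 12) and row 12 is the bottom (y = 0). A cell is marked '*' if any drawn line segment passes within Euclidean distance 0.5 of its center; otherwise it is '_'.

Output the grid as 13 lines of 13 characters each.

Answer: _____________
_____________
_____________
_____________
_____________
_____________
_____________
_____________
_____________
_____________
___******____
___*_________
****_________

Derivation:
Segment 0: (7,2) -> (8,2)
Segment 1: (8,2) -> (3,2)
Segment 2: (3,2) -> (3,1)
Segment 3: (3,1) -> (3,0)
Segment 4: (3,0) -> (0,-0)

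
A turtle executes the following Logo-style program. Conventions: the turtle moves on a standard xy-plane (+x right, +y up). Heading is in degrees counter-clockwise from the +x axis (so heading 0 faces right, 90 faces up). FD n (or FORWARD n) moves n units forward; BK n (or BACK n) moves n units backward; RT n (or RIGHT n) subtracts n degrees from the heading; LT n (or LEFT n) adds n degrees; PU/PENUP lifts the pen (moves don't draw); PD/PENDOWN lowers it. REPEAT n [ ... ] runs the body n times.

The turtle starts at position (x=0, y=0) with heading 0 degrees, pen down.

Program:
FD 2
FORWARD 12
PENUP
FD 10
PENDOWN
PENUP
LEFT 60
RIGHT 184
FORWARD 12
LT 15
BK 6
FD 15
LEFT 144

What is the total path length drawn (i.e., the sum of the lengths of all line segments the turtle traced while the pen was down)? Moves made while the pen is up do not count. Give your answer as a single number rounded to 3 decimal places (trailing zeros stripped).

Answer: 14

Derivation:
Executing turtle program step by step:
Start: pos=(0,0), heading=0, pen down
FD 2: (0,0) -> (2,0) [heading=0, draw]
FD 12: (2,0) -> (14,0) [heading=0, draw]
PU: pen up
FD 10: (14,0) -> (24,0) [heading=0, move]
PD: pen down
PU: pen up
LT 60: heading 0 -> 60
RT 184: heading 60 -> 236
FD 12: (24,0) -> (17.29,-9.948) [heading=236, move]
LT 15: heading 236 -> 251
BK 6: (17.29,-9.948) -> (19.243,-4.275) [heading=251, move]
FD 15: (19.243,-4.275) -> (14.36,-18.458) [heading=251, move]
LT 144: heading 251 -> 35
Final: pos=(14.36,-18.458), heading=35, 2 segment(s) drawn

Segment lengths:
  seg 1: (0,0) -> (2,0), length = 2
  seg 2: (2,0) -> (14,0), length = 12
Total = 14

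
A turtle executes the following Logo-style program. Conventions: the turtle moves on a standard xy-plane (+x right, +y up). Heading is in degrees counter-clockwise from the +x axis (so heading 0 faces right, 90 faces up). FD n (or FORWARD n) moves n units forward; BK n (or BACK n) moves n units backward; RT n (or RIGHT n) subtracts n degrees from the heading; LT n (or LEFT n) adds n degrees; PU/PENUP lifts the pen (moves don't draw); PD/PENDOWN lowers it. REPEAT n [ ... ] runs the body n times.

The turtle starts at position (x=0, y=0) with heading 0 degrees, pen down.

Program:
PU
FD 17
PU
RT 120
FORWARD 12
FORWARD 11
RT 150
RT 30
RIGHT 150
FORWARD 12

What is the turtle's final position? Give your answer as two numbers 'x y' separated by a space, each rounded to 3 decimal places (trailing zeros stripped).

Answer: 5.5 -31.919

Derivation:
Executing turtle program step by step:
Start: pos=(0,0), heading=0, pen down
PU: pen up
FD 17: (0,0) -> (17,0) [heading=0, move]
PU: pen up
RT 120: heading 0 -> 240
FD 12: (17,0) -> (11,-10.392) [heading=240, move]
FD 11: (11,-10.392) -> (5.5,-19.919) [heading=240, move]
RT 150: heading 240 -> 90
RT 30: heading 90 -> 60
RT 150: heading 60 -> 270
FD 12: (5.5,-19.919) -> (5.5,-31.919) [heading=270, move]
Final: pos=(5.5,-31.919), heading=270, 0 segment(s) drawn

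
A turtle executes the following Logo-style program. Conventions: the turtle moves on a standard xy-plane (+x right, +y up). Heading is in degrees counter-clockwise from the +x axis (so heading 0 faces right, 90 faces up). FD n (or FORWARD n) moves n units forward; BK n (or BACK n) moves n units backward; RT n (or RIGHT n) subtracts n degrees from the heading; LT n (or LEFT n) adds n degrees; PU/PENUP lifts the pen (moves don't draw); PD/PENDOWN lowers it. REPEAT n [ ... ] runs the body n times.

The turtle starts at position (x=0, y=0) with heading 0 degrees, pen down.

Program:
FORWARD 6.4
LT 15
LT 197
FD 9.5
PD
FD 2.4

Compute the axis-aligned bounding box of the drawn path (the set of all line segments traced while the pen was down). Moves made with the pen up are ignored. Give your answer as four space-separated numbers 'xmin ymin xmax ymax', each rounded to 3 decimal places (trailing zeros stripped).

Executing turtle program step by step:
Start: pos=(0,0), heading=0, pen down
FD 6.4: (0,0) -> (6.4,0) [heading=0, draw]
LT 15: heading 0 -> 15
LT 197: heading 15 -> 212
FD 9.5: (6.4,0) -> (-1.656,-5.034) [heading=212, draw]
PD: pen down
FD 2.4: (-1.656,-5.034) -> (-3.692,-6.306) [heading=212, draw]
Final: pos=(-3.692,-6.306), heading=212, 3 segment(s) drawn

Segment endpoints: x in {-3.692, -1.656, 0, 6.4}, y in {-6.306, -5.034, 0}
xmin=-3.692, ymin=-6.306, xmax=6.4, ymax=0

Answer: -3.692 -6.306 6.4 0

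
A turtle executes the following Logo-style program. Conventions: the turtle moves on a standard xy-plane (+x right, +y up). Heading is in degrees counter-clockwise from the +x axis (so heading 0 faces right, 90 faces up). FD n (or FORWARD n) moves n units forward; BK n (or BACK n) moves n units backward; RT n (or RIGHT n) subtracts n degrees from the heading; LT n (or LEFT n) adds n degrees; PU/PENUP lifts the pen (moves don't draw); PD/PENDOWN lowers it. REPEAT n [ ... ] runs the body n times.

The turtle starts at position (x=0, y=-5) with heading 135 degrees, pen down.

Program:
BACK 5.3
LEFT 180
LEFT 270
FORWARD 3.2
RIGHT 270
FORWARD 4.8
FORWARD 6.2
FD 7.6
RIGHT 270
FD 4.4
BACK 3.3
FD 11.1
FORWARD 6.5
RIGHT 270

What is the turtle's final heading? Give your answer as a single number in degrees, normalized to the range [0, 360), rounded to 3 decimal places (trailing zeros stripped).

Answer: 135

Derivation:
Executing turtle program step by step:
Start: pos=(0,-5), heading=135, pen down
BK 5.3: (0,-5) -> (3.748,-8.748) [heading=135, draw]
LT 180: heading 135 -> 315
LT 270: heading 315 -> 225
FD 3.2: (3.748,-8.748) -> (1.485,-11.01) [heading=225, draw]
RT 270: heading 225 -> 315
FD 4.8: (1.485,-11.01) -> (4.879,-14.405) [heading=315, draw]
FD 6.2: (4.879,-14.405) -> (9.263,-18.789) [heading=315, draw]
FD 7.6: (9.263,-18.789) -> (14.637,-24.163) [heading=315, draw]
RT 270: heading 315 -> 45
FD 4.4: (14.637,-24.163) -> (17.748,-21.051) [heading=45, draw]
BK 3.3: (17.748,-21.051) -> (15.415,-23.385) [heading=45, draw]
FD 11.1: (15.415,-23.385) -> (23.264,-15.536) [heading=45, draw]
FD 6.5: (23.264,-15.536) -> (27.86,-10.94) [heading=45, draw]
RT 270: heading 45 -> 135
Final: pos=(27.86,-10.94), heading=135, 9 segment(s) drawn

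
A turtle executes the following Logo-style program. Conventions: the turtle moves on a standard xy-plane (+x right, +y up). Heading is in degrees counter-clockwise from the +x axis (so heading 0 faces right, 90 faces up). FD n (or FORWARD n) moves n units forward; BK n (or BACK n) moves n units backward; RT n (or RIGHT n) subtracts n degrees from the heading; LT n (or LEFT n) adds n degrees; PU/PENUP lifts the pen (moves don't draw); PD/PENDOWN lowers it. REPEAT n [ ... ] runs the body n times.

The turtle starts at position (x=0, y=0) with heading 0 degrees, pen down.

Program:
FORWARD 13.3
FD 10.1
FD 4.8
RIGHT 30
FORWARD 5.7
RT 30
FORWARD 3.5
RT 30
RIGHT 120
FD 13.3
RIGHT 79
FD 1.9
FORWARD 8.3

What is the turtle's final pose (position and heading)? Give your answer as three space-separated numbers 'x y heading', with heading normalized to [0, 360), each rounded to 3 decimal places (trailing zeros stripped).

Executing turtle program step by step:
Start: pos=(0,0), heading=0, pen down
FD 13.3: (0,0) -> (13.3,0) [heading=0, draw]
FD 10.1: (13.3,0) -> (23.4,0) [heading=0, draw]
FD 4.8: (23.4,0) -> (28.2,0) [heading=0, draw]
RT 30: heading 0 -> 330
FD 5.7: (28.2,0) -> (33.136,-2.85) [heading=330, draw]
RT 30: heading 330 -> 300
FD 3.5: (33.136,-2.85) -> (34.886,-5.881) [heading=300, draw]
RT 30: heading 300 -> 270
RT 120: heading 270 -> 150
FD 13.3: (34.886,-5.881) -> (23.368,0.769) [heading=150, draw]
RT 79: heading 150 -> 71
FD 1.9: (23.368,0.769) -> (23.987,2.565) [heading=71, draw]
FD 8.3: (23.987,2.565) -> (26.689,10.413) [heading=71, draw]
Final: pos=(26.689,10.413), heading=71, 8 segment(s) drawn

Answer: 26.689 10.413 71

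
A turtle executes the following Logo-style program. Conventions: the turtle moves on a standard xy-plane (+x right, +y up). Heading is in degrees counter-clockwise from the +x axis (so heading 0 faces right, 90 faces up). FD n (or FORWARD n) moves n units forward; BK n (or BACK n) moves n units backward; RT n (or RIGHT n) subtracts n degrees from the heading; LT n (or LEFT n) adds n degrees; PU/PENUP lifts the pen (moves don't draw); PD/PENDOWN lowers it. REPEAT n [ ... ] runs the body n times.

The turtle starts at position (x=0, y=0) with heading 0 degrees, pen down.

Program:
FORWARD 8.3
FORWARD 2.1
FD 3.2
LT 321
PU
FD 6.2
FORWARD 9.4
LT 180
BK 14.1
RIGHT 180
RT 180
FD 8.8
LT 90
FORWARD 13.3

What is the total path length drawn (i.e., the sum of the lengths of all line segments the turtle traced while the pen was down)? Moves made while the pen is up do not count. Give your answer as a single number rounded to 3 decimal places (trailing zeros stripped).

Executing turtle program step by step:
Start: pos=(0,0), heading=0, pen down
FD 8.3: (0,0) -> (8.3,0) [heading=0, draw]
FD 2.1: (8.3,0) -> (10.4,0) [heading=0, draw]
FD 3.2: (10.4,0) -> (13.6,0) [heading=0, draw]
LT 321: heading 0 -> 321
PU: pen up
FD 6.2: (13.6,0) -> (18.418,-3.902) [heading=321, move]
FD 9.4: (18.418,-3.902) -> (25.723,-9.817) [heading=321, move]
LT 180: heading 321 -> 141
BK 14.1: (25.723,-9.817) -> (36.681,-18.691) [heading=141, move]
RT 180: heading 141 -> 321
RT 180: heading 321 -> 141
FD 8.8: (36.681,-18.691) -> (29.842,-13.153) [heading=141, move]
LT 90: heading 141 -> 231
FD 13.3: (29.842,-13.153) -> (21.472,-23.489) [heading=231, move]
Final: pos=(21.472,-23.489), heading=231, 3 segment(s) drawn

Segment lengths:
  seg 1: (0,0) -> (8.3,0), length = 8.3
  seg 2: (8.3,0) -> (10.4,0), length = 2.1
  seg 3: (10.4,0) -> (13.6,0), length = 3.2
Total = 13.6

Answer: 13.6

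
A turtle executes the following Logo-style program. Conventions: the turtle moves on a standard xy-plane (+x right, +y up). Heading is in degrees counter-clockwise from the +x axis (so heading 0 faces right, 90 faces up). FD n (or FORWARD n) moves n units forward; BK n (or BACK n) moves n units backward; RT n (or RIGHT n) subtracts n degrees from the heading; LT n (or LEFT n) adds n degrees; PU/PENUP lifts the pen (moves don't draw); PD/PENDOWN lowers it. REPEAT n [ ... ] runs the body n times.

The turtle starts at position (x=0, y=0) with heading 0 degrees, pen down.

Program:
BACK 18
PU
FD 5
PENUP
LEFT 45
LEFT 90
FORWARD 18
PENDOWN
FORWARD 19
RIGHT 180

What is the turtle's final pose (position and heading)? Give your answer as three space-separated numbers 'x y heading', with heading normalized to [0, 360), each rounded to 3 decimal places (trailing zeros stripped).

Executing turtle program step by step:
Start: pos=(0,0), heading=0, pen down
BK 18: (0,0) -> (-18,0) [heading=0, draw]
PU: pen up
FD 5: (-18,0) -> (-13,0) [heading=0, move]
PU: pen up
LT 45: heading 0 -> 45
LT 90: heading 45 -> 135
FD 18: (-13,0) -> (-25.728,12.728) [heading=135, move]
PD: pen down
FD 19: (-25.728,12.728) -> (-39.163,26.163) [heading=135, draw]
RT 180: heading 135 -> 315
Final: pos=(-39.163,26.163), heading=315, 2 segment(s) drawn

Answer: -39.163 26.163 315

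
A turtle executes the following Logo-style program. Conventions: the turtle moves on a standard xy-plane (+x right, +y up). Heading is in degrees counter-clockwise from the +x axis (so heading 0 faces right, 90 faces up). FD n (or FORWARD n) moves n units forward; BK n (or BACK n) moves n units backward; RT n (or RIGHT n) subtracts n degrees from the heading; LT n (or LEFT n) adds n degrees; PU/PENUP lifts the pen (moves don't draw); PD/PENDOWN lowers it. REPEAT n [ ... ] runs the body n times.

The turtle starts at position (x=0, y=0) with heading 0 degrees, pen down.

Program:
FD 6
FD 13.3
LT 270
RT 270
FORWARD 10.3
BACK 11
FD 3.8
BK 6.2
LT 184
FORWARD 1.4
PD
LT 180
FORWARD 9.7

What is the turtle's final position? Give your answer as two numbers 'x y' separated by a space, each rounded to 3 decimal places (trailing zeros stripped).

Executing turtle program step by step:
Start: pos=(0,0), heading=0, pen down
FD 6: (0,0) -> (6,0) [heading=0, draw]
FD 13.3: (6,0) -> (19.3,0) [heading=0, draw]
LT 270: heading 0 -> 270
RT 270: heading 270 -> 0
FD 10.3: (19.3,0) -> (29.6,0) [heading=0, draw]
BK 11: (29.6,0) -> (18.6,0) [heading=0, draw]
FD 3.8: (18.6,0) -> (22.4,0) [heading=0, draw]
BK 6.2: (22.4,0) -> (16.2,0) [heading=0, draw]
LT 184: heading 0 -> 184
FD 1.4: (16.2,0) -> (14.803,-0.098) [heading=184, draw]
PD: pen down
LT 180: heading 184 -> 4
FD 9.7: (14.803,-0.098) -> (24.48,0.579) [heading=4, draw]
Final: pos=(24.48,0.579), heading=4, 8 segment(s) drawn

Answer: 24.48 0.579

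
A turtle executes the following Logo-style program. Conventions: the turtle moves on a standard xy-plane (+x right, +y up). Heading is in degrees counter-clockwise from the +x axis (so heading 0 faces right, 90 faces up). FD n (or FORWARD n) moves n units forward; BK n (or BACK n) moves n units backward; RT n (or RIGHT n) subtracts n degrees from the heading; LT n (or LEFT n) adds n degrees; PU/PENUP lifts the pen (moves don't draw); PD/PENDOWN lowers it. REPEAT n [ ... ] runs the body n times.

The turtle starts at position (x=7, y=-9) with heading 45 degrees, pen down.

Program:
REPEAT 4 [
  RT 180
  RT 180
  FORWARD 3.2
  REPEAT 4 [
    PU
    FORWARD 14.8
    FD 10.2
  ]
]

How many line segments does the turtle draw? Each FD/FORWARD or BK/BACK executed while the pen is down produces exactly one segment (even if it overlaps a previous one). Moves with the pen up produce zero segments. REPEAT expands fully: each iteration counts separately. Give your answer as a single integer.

Executing turtle program step by step:
Start: pos=(7,-9), heading=45, pen down
REPEAT 4 [
  -- iteration 1/4 --
  RT 180: heading 45 -> 225
  RT 180: heading 225 -> 45
  FD 3.2: (7,-9) -> (9.263,-6.737) [heading=45, draw]
  REPEAT 4 [
    -- iteration 1/4 --
    PU: pen up
    FD 14.8: (9.263,-6.737) -> (19.728,3.728) [heading=45, move]
    FD 10.2: (19.728,3.728) -> (26.94,10.94) [heading=45, move]
    -- iteration 2/4 --
    PU: pen up
    FD 14.8: (26.94,10.94) -> (37.406,21.406) [heading=45, move]
    FD 10.2: (37.406,21.406) -> (44.618,28.618) [heading=45, move]
    -- iteration 3/4 --
    PU: pen up
    FD 14.8: (44.618,28.618) -> (55.083,39.083) [heading=45, move]
    FD 10.2: (55.083,39.083) -> (62.296,46.296) [heading=45, move]
    -- iteration 4/4 --
    PU: pen up
    FD 14.8: (62.296,46.296) -> (72.761,56.761) [heading=45, move]
    FD 10.2: (72.761,56.761) -> (79.973,63.973) [heading=45, move]
  ]
  -- iteration 2/4 --
  RT 180: heading 45 -> 225
  RT 180: heading 225 -> 45
  FD 3.2: (79.973,63.973) -> (82.236,66.236) [heading=45, move]
  REPEAT 4 [
    -- iteration 1/4 --
    PU: pen up
    FD 14.8: (82.236,66.236) -> (92.701,76.701) [heading=45, move]
    FD 10.2: (92.701,76.701) -> (99.914,83.914) [heading=45, move]
    -- iteration 2/4 --
    PU: pen up
    FD 14.8: (99.914,83.914) -> (110.379,94.379) [heading=45, move]
    FD 10.2: (110.379,94.379) -> (117.592,101.592) [heading=45, move]
    -- iteration 3/4 --
    PU: pen up
    FD 14.8: (117.592,101.592) -> (128.057,112.057) [heading=45, move]
    FD 10.2: (128.057,112.057) -> (135.269,119.269) [heading=45, move]
    -- iteration 4/4 --
    PU: pen up
    FD 14.8: (135.269,119.269) -> (145.734,129.734) [heading=45, move]
    FD 10.2: (145.734,129.734) -> (152.947,136.947) [heading=45, move]
  ]
  -- iteration 3/4 --
  RT 180: heading 45 -> 225
  RT 180: heading 225 -> 45
  FD 3.2: (152.947,136.947) -> (155.21,139.21) [heading=45, move]
  REPEAT 4 [
    -- iteration 1/4 --
    PU: pen up
    FD 14.8: (155.21,139.21) -> (165.675,149.675) [heading=45, move]
    FD 10.2: (165.675,149.675) -> (172.887,156.887) [heading=45, move]
    -- iteration 2/4 --
    PU: pen up
    FD 14.8: (172.887,156.887) -> (183.352,167.352) [heading=45, move]
    FD 10.2: (183.352,167.352) -> (190.565,174.565) [heading=45, move]
    -- iteration 3/4 --
    PU: pen up
    FD 14.8: (190.565,174.565) -> (201.03,185.03) [heading=45, move]
    FD 10.2: (201.03,185.03) -> (208.243,192.243) [heading=45, move]
    -- iteration 4/4 --
    PU: pen up
    FD 14.8: (208.243,192.243) -> (218.708,202.708) [heading=45, move]
    FD 10.2: (218.708,202.708) -> (225.92,209.92) [heading=45, move]
  ]
  -- iteration 4/4 --
  RT 180: heading 45 -> 225
  RT 180: heading 225 -> 45
  FD 3.2: (225.92,209.92) -> (228.183,212.183) [heading=45, move]
  REPEAT 4 [
    -- iteration 1/4 --
    PU: pen up
    FD 14.8: (228.183,212.183) -> (238.648,222.648) [heading=45, move]
    FD 10.2: (238.648,222.648) -> (245.861,229.861) [heading=45, move]
    -- iteration 2/4 --
    PU: pen up
    FD 14.8: (245.861,229.861) -> (256.326,240.326) [heading=45, move]
    FD 10.2: (256.326,240.326) -> (263.538,247.538) [heading=45, move]
    -- iteration 3/4 --
    PU: pen up
    FD 14.8: (263.538,247.538) -> (274.004,258.004) [heading=45, move]
    FD 10.2: (274.004,258.004) -> (281.216,265.216) [heading=45, move]
    -- iteration 4/4 --
    PU: pen up
    FD 14.8: (281.216,265.216) -> (291.681,275.681) [heading=45, move]
    FD 10.2: (291.681,275.681) -> (298.894,282.894) [heading=45, move]
  ]
]
Final: pos=(298.894,282.894), heading=45, 1 segment(s) drawn
Segments drawn: 1

Answer: 1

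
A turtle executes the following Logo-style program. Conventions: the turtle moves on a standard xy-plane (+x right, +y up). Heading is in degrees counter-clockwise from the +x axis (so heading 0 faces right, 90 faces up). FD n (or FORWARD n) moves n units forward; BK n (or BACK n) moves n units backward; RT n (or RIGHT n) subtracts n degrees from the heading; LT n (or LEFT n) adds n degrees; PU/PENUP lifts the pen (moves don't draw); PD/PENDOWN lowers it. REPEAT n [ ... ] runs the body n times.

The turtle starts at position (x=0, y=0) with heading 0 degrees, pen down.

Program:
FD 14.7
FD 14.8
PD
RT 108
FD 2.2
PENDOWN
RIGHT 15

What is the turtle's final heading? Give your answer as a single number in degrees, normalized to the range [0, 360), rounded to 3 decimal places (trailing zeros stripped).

Answer: 237

Derivation:
Executing turtle program step by step:
Start: pos=(0,0), heading=0, pen down
FD 14.7: (0,0) -> (14.7,0) [heading=0, draw]
FD 14.8: (14.7,0) -> (29.5,0) [heading=0, draw]
PD: pen down
RT 108: heading 0 -> 252
FD 2.2: (29.5,0) -> (28.82,-2.092) [heading=252, draw]
PD: pen down
RT 15: heading 252 -> 237
Final: pos=(28.82,-2.092), heading=237, 3 segment(s) drawn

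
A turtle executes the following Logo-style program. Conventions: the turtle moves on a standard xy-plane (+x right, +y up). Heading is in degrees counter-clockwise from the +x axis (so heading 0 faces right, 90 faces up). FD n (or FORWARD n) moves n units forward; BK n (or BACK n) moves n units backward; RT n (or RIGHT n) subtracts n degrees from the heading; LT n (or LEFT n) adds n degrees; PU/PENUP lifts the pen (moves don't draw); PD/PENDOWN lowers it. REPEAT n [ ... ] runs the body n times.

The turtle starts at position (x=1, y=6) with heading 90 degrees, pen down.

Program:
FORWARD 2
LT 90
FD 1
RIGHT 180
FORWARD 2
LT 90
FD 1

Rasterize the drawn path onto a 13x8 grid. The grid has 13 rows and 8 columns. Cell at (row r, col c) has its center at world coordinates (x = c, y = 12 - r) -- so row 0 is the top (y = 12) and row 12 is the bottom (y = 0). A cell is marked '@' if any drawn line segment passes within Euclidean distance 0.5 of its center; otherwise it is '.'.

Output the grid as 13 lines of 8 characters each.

Segment 0: (1,6) -> (1,8)
Segment 1: (1,8) -> (0,8)
Segment 2: (0,8) -> (2,8)
Segment 3: (2,8) -> (2,9)

Answer: ........
........
........
..@.....
@@@.....
.@......
.@......
........
........
........
........
........
........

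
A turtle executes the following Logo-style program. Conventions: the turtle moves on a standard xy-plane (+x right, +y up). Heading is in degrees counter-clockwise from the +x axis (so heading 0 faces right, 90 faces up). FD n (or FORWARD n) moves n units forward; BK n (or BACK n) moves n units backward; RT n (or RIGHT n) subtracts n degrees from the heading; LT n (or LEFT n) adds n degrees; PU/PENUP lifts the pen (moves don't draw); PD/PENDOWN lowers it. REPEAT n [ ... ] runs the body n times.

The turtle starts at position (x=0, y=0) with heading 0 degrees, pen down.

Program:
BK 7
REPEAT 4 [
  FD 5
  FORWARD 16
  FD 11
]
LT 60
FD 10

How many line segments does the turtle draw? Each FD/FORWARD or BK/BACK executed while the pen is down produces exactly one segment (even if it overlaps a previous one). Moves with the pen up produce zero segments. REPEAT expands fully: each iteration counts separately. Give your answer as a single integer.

Answer: 14

Derivation:
Executing turtle program step by step:
Start: pos=(0,0), heading=0, pen down
BK 7: (0,0) -> (-7,0) [heading=0, draw]
REPEAT 4 [
  -- iteration 1/4 --
  FD 5: (-7,0) -> (-2,0) [heading=0, draw]
  FD 16: (-2,0) -> (14,0) [heading=0, draw]
  FD 11: (14,0) -> (25,0) [heading=0, draw]
  -- iteration 2/4 --
  FD 5: (25,0) -> (30,0) [heading=0, draw]
  FD 16: (30,0) -> (46,0) [heading=0, draw]
  FD 11: (46,0) -> (57,0) [heading=0, draw]
  -- iteration 3/4 --
  FD 5: (57,0) -> (62,0) [heading=0, draw]
  FD 16: (62,0) -> (78,0) [heading=0, draw]
  FD 11: (78,0) -> (89,0) [heading=0, draw]
  -- iteration 4/4 --
  FD 5: (89,0) -> (94,0) [heading=0, draw]
  FD 16: (94,0) -> (110,0) [heading=0, draw]
  FD 11: (110,0) -> (121,0) [heading=0, draw]
]
LT 60: heading 0 -> 60
FD 10: (121,0) -> (126,8.66) [heading=60, draw]
Final: pos=(126,8.66), heading=60, 14 segment(s) drawn
Segments drawn: 14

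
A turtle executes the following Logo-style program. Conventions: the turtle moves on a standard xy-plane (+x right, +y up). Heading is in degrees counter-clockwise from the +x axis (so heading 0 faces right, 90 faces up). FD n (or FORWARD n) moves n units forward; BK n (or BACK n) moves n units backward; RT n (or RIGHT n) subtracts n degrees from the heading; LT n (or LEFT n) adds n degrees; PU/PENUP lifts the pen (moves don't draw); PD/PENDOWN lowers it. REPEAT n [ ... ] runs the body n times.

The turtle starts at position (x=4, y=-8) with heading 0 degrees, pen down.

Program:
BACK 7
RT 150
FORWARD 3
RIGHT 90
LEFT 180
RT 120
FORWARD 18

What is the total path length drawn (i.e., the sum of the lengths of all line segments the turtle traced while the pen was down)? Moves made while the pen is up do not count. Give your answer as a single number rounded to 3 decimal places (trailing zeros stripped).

Executing turtle program step by step:
Start: pos=(4,-8), heading=0, pen down
BK 7: (4,-8) -> (-3,-8) [heading=0, draw]
RT 150: heading 0 -> 210
FD 3: (-3,-8) -> (-5.598,-9.5) [heading=210, draw]
RT 90: heading 210 -> 120
LT 180: heading 120 -> 300
RT 120: heading 300 -> 180
FD 18: (-5.598,-9.5) -> (-23.598,-9.5) [heading=180, draw]
Final: pos=(-23.598,-9.5), heading=180, 3 segment(s) drawn

Segment lengths:
  seg 1: (4,-8) -> (-3,-8), length = 7
  seg 2: (-3,-8) -> (-5.598,-9.5), length = 3
  seg 3: (-5.598,-9.5) -> (-23.598,-9.5), length = 18
Total = 28

Answer: 28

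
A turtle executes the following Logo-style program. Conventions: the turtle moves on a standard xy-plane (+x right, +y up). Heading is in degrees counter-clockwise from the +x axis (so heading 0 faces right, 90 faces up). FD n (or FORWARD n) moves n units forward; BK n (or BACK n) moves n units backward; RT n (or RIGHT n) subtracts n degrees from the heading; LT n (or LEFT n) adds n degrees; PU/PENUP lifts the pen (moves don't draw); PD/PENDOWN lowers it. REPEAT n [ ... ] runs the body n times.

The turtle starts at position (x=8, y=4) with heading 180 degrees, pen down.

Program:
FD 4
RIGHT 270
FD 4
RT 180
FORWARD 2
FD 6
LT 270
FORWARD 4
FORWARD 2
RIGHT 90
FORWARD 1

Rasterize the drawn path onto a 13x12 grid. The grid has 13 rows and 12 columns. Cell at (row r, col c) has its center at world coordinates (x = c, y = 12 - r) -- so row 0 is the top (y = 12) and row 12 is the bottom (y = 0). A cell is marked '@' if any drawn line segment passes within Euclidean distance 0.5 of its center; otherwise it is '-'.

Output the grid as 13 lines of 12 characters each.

Answer: ------------
------------
------------
------------
----@@@@@@@-
----@-----@-
----@-------
----@-------
----@@@@@---
----@-------
----@-------
----@-------
----@-------

Derivation:
Segment 0: (8,4) -> (4,4)
Segment 1: (4,4) -> (4,0)
Segment 2: (4,0) -> (4,2)
Segment 3: (4,2) -> (4,8)
Segment 4: (4,8) -> (8,8)
Segment 5: (8,8) -> (10,8)
Segment 6: (10,8) -> (10,7)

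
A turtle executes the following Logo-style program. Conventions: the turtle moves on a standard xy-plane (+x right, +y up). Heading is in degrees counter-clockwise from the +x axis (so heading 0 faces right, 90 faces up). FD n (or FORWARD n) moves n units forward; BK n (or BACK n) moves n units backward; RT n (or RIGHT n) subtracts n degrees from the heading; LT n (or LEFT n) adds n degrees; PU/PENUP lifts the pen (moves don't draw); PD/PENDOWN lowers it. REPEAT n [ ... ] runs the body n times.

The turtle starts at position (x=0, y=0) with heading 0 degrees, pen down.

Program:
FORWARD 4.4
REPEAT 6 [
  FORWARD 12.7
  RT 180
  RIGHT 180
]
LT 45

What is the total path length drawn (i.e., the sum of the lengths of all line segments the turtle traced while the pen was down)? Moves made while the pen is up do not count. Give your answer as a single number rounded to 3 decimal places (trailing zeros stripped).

Executing turtle program step by step:
Start: pos=(0,0), heading=0, pen down
FD 4.4: (0,0) -> (4.4,0) [heading=0, draw]
REPEAT 6 [
  -- iteration 1/6 --
  FD 12.7: (4.4,0) -> (17.1,0) [heading=0, draw]
  RT 180: heading 0 -> 180
  RT 180: heading 180 -> 0
  -- iteration 2/6 --
  FD 12.7: (17.1,0) -> (29.8,0) [heading=0, draw]
  RT 180: heading 0 -> 180
  RT 180: heading 180 -> 0
  -- iteration 3/6 --
  FD 12.7: (29.8,0) -> (42.5,0) [heading=0, draw]
  RT 180: heading 0 -> 180
  RT 180: heading 180 -> 0
  -- iteration 4/6 --
  FD 12.7: (42.5,0) -> (55.2,0) [heading=0, draw]
  RT 180: heading 0 -> 180
  RT 180: heading 180 -> 0
  -- iteration 5/6 --
  FD 12.7: (55.2,0) -> (67.9,0) [heading=0, draw]
  RT 180: heading 0 -> 180
  RT 180: heading 180 -> 0
  -- iteration 6/6 --
  FD 12.7: (67.9,0) -> (80.6,0) [heading=0, draw]
  RT 180: heading 0 -> 180
  RT 180: heading 180 -> 0
]
LT 45: heading 0 -> 45
Final: pos=(80.6,0), heading=45, 7 segment(s) drawn

Segment lengths:
  seg 1: (0,0) -> (4.4,0), length = 4.4
  seg 2: (4.4,0) -> (17.1,0), length = 12.7
  seg 3: (17.1,0) -> (29.8,0), length = 12.7
  seg 4: (29.8,0) -> (42.5,0), length = 12.7
  seg 5: (42.5,0) -> (55.2,0), length = 12.7
  seg 6: (55.2,0) -> (67.9,0), length = 12.7
  seg 7: (67.9,0) -> (80.6,0), length = 12.7
Total = 80.6

Answer: 80.6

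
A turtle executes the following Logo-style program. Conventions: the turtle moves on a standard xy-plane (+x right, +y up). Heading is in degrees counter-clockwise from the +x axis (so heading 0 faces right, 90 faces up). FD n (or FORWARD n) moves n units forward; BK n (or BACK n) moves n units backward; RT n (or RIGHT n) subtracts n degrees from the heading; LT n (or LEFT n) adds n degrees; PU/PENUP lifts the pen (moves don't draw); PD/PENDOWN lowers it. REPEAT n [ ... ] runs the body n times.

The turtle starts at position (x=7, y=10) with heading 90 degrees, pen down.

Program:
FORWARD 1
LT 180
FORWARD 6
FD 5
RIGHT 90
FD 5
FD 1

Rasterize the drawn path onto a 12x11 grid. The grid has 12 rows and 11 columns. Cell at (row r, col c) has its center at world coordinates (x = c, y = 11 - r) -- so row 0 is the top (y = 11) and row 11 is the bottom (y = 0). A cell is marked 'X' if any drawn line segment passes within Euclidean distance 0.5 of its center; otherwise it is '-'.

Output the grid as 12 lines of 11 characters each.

Segment 0: (7,10) -> (7,11)
Segment 1: (7,11) -> (7,5)
Segment 2: (7,5) -> (7,0)
Segment 3: (7,0) -> (2,0)
Segment 4: (2,0) -> (1,0)

Answer: -------X---
-------X---
-------X---
-------X---
-------X---
-------X---
-------X---
-------X---
-------X---
-------X---
-------X---
-XXXXXXX---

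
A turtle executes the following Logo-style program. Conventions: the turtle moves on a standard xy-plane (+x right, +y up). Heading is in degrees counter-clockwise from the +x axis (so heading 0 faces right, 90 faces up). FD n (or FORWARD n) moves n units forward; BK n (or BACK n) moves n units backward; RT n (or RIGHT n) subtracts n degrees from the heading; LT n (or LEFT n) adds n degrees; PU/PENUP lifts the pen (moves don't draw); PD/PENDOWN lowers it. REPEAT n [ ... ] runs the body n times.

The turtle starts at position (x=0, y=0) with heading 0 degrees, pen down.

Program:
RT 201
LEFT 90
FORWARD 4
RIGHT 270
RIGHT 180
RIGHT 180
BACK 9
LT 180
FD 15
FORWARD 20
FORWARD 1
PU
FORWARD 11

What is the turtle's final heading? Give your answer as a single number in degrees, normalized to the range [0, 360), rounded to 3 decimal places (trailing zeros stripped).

Answer: 159

Derivation:
Executing turtle program step by step:
Start: pos=(0,0), heading=0, pen down
RT 201: heading 0 -> 159
LT 90: heading 159 -> 249
FD 4: (0,0) -> (-1.433,-3.734) [heading=249, draw]
RT 270: heading 249 -> 339
RT 180: heading 339 -> 159
RT 180: heading 159 -> 339
BK 9: (-1.433,-3.734) -> (-9.836,-0.509) [heading=339, draw]
LT 180: heading 339 -> 159
FD 15: (-9.836,-0.509) -> (-23.839,4.867) [heading=159, draw]
FD 20: (-23.839,4.867) -> (-42.511,12.034) [heading=159, draw]
FD 1: (-42.511,12.034) -> (-43.445,12.392) [heading=159, draw]
PU: pen up
FD 11: (-43.445,12.392) -> (-53.714,16.334) [heading=159, move]
Final: pos=(-53.714,16.334), heading=159, 5 segment(s) drawn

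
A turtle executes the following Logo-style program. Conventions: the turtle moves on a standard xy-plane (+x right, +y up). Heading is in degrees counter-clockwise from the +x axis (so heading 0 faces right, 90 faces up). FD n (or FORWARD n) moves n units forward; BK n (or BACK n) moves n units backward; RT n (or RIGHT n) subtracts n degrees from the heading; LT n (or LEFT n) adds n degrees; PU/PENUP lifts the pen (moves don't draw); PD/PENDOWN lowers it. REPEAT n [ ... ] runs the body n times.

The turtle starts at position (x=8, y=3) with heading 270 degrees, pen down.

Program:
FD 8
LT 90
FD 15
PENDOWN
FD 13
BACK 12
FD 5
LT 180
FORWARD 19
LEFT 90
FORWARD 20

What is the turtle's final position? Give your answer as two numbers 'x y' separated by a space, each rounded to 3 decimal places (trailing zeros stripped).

Executing turtle program step by step:
Start: pos=(8,3), heading=270, pen down
FD 8: (8,3) -> (8,-5) [heading=270, draw]
LT 90: heading 270 -> 0
FD 15: (8,-5) -> (23,-5) [heading=0, draw]
PD: pen down
FD 13: (23,-5) -> (36,-5) [heading=0, draw]
BK 12: (36,-5) -> (24,-5) [heading=0, draw]
FD 5: (24,-5) -> (29,-5) [heading=0, draw]
LT 180: heading 0 -> 180
FD 19: (29,-5) -> (10,-5) [heading=180, draw]
LT 90: heading 180 -> 270
FD 20: (10,-5) -> (10,-25) [heading=270, draw]
Final: pos=(10,-25), heading=270, 7 segment(s) drawn

Answer: 10 -25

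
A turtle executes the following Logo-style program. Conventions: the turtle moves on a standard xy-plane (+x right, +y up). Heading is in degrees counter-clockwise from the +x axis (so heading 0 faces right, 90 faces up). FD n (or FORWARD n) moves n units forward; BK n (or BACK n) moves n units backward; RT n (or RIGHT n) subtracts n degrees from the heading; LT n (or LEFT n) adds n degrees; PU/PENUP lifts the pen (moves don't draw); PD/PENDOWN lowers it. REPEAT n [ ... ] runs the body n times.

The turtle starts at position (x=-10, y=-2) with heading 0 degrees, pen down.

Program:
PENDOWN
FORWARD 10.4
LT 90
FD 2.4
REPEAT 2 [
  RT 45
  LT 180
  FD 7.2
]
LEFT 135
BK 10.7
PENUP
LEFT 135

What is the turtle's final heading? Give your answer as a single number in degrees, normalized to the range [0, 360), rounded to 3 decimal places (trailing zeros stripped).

Answer: 270

Derivation:
Executing turtle program step by step:
Start: pos=(-10,-2), heading=0, pen down
PD: pen down
FD 10.4: (-10,-2) -> (0.4,-2) [heading=0, draw]
LT 90: heading 0 -> 90
FD 2.4: (0.4,-2) -> (0.4,0.4) [heading=90, draw]
REPEAT 2 [
  -- iteration 1/2 --
  RT 45: heading 90 -> 45
  LT 180: heading 45 -> 225
  FD 7.2: (0.4,0.4) -> (-4.691,-4.691) [heading=225, draw]
  -- iteration 2/2 --
  RT 45: heading 225 -> 180
  LT 180: heading 180 -> 0
  FD 7.2: (-4.691,-4.691) -> (2.509,-4.691) [heading=0, draw]
]
LT 135: heading 0 -> 135
BK 10.7: (2.509,-4.691) -> (10.075,-12.257) [heading=135, draw]
PU: pen up
LT 135: heading 135 -> 270
Final: pos=(10.075,-12.257), heading=270, 5 segment(s) drawn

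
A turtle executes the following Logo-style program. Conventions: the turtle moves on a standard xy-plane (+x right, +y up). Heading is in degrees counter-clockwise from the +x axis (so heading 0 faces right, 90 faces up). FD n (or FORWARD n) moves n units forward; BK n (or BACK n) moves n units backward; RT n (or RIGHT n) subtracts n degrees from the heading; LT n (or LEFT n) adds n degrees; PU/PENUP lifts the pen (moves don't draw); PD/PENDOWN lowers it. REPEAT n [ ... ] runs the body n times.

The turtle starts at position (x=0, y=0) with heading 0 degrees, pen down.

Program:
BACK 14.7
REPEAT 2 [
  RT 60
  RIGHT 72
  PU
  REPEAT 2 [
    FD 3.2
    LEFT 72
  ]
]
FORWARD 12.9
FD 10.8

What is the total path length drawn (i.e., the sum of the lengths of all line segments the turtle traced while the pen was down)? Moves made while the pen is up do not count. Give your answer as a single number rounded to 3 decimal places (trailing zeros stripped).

Executing turtle program step by step:
Start: pos=(0,0), heading=0, pen down
BK 14.7: (0,0) -> (-14.7,0) [heading=0, draw]
REPEAT 2 [
  -- iteration 1/2 --
  RT 60: heading 0 -> 300
  RT 72: heading 300 -> 228
  PU: pen up
  REPEAT 2 [
    -- iteration 1/2 --
    FD 3.2: (-14.7,0) -> (-16.841,-2.378) [heading=228, move]
    LT 72: heading 228 -> 300
    -- iteration 2/2 --
    FD 3.2: (-16.841,-2.378) -> (-15.241,-5.149) [heading=300, move]
    LT 72: heading 300 -> 12
  ]
  -- iteration 2/2 --
  RT 60: heading 12 -> 312
  RT 72: heading 312 -> 240
  PU: pen up
  REPEAT 2 [
    -- iteration 1/2 --
    FD 3.2: (-15.241,-5.149) -> (-16.841,-7.921) [heading=240, move]
    LT 72: heading 240 -> 312
    -- iteration 2/2 --
    FD 3.2: (-16.841,-7.921) -> (-14.7,-10.299) [heading=312, move]
    LT 72: heading 312 -> 24
  ]
]
FD 12.9: (-14.7,-10.299) -> (-2.915,-5.052) [heading=24, move]
FD 10.8: (-2.915,-5.052) -> (6.951,-0.659) [heading=24, move]
Final: pos=(6.951,-0.659), heading=24, 1 segment(s) drawn

Segment lengths:
  seg 1: (0,0) -> (-14.7,0), length = 14.7
Total = 14.7

Answer: 14.7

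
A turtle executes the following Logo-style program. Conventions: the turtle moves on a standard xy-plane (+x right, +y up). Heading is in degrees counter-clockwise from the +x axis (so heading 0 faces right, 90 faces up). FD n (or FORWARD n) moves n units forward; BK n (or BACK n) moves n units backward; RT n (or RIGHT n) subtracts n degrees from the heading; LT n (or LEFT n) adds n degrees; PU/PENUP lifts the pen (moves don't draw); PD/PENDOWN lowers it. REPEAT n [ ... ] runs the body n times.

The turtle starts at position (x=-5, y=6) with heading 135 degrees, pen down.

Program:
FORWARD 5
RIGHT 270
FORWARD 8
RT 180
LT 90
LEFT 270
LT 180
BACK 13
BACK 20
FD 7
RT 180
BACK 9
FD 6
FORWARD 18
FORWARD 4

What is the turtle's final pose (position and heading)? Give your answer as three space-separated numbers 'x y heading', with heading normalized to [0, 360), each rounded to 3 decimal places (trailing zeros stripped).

Executing turtle program step by step:
Start: pos=(-5,6), heading=135, pen down
FD 5: (-5,6) -> (-8.536,9.536) [heading=135, draw]
RT 270: heading 135 -> 225
FD 8: (-8.536,9.536) -> (-14.192,3.879) [heading=225, draw]
RT 180: heading 225 -> 45
LT 90: heading 45 -> 135
LT 270: heading 135 -> 45
LT 180: heading 45 -> 225
BK 13: (-14.192,3.879) -> (-5,13.071) [heading=225, draw]
BK 20: (-5,13.071) -> (9.142,27.213) [heading=225, draw]
FD 7: (9.142,27.213) -> (4.192,22.263) [heading=225, draw]
RT 180: heading 225 -> 45
BK 9: (4.192,22.263) -> (-2.172,15.899) [heading=45, draw]
FD 6: (-2.172,15.899) -> (2.071,20.142) [heading=45, draw]
FD 18: (2.071,20.142) -> (14.799,32.87) [heading=45, draw]
FD 4: (14.799,32.87) -> (17.627,35.698) [heading=45, draw]
Final: pos=(17.627,35.698), heading=45, 9 segment(s) drawn

Answer: 17.627 35.698 45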